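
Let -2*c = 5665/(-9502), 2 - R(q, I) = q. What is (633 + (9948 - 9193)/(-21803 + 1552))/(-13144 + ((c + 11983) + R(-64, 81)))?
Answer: -243595704512/421296032465 ≈ -0.57821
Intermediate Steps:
R(q, I) = 2 - q
c = 5665/19004 (c = -5665/(2*(-9502)) = -5665*(-1)/(2*9502) = -½*(-5665/9502) = 5665/19004 ≈ 0.29810)
(633 + (9948 - 9193)/(-21803 + 1552))/(-13144 + ((c + 11983) + R(-64, 81))) = (633 + (9948 - 9193)/(-21803 + 1552))/(-13144 + ((5665/19004 + 11983) + (2 - 1*(-64)))) = (633 + 755/(-20251))/(-13144 + (227730597/19004 + (2 + 64))) = (633 + 755*(-1/20251))/(-13144 + (227730597/19004 + 66)) = (633 - 755/20251)/(-13144 + 228984861/19004) = 12818128/(20251*(-20803715/19004)) = (12818128/20251)*(-19004/20803715) = -243595704512/421296032465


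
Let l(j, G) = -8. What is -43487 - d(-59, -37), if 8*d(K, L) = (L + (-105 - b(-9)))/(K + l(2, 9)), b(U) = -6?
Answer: -2913646/67 ≈ -43487.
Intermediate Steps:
d(K, L) = (-99 + L)/(8*(-8 + K)) (d(K, L) = ((L + (-105 - 1*(-6)))/(K - 8))/8 = ((L + (-105 + 6))/(-8 + K))/8 = ((L - 99)/(-8 + K))/8 = ((-99 + L)/(-8 + K))/8 = (-99 + L)/(8*(-8 + K)))
-43487 - d(-59, -37) = -43487 - (-99 - 37)/(8*(-8 - 59)) = -43487 - (-136)/(8*(-67)) = -43487 - (-1)*(-136)/(8*67) = -43487 - 1*17/67 = -43487 - 17/67 = -2913646/67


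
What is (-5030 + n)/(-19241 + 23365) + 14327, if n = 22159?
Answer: 59101677/4124 ≈ 14331.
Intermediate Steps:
(-5030 + n)/(-19241 + 23365) + 14327 = (-5030 + 22159)/(-19241 + 23365) + 14327 = 17129/4124 + 14327 = 59101677/4124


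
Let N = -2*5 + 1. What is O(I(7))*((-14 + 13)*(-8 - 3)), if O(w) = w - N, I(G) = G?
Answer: 176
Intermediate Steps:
N = -9 (N = -10 + 1 = -9)
O(w) = 9 + w (O(w) = w - 1*(-9) = w + 9 = 9 + w)
O(I(7))*((-14 + 13)*(-8 - 3)) = (9 + 7)*((-14 + 13)*(-8 - 3)) = 16*(-1*(-11)) = 16*11 = 176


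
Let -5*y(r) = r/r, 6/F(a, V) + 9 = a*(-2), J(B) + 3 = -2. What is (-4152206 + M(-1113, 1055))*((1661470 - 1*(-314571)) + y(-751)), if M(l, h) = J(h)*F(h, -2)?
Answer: -86931216800914736/10595 ≈ -8.2049e+12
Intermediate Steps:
J(B) = -5 (J(B) = -3 - 2 = -5)
F(a, V) = 6/(-9 - 2*a) (F(a, V) = 6/(-9 + a*(-2)) = 6/(-9 - 2*a))
M(l, h) = 30/(9 + 2*h) (M(l, h) = -(-30)/(9 + 2*h) = 30/(9 + 2*h))
y(r) = -1/5 (y(r) = -r/(5*r) = -1/5*1 = -1/5)
(-4152206 + M(-1113, 1055))*((1661470 - 1*(-314571)) + y(-751)) = (-4152206 + 30/(9 + 2*1055))*((1661470 - 1*(-314571)) - 1/5) = (-4152206 + 30/(9 + 2110))*((1661470 + 314571) - 1/5) = (-4152206 + 30/2119)*(1976041 - 1/5) = (-4152206 + 30*(1/2119))*(9880204/5) = (-4152206 + 30/2119)*(9880204/5) = -8798524484/2119*9880204/5 = -86931216800914736/10595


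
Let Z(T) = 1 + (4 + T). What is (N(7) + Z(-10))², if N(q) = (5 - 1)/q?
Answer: 961/49 ≈ 19.612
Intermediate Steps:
Z(T) = 5 + T
N(q) = 4/q
(N(7) + Z(-10))² = (4/7 + (5 - 10))² = (4*(⅐) - 5)² = (4/7 - 5)² = (-31/7)² = 961/49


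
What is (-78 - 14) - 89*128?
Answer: -11484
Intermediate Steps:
(-78 - 14) - 89*128 = -92 - 11392 = -11484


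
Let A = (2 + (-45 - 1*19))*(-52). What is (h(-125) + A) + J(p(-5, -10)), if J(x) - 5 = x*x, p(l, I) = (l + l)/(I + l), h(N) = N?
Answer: 27940/9 ≈ 3104.4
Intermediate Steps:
p(l, I) = 2*l/(I + l) (p(l, I) = (2*l)/(I + l) = 2*l/(I + l))
J(x) = 5 + x² (J(x) = 5 + x*x = 5 + x²)
A = 3224 (A = (2 + (-45 - 19))*(-52) = (2 - 64)*(-52) = -62*(-52) = 3224)
(h(-125) + A) + J(p(-5, -10)) = (-125 + 3224) + (5 + (2*(-5)/(-10 - 5))²) = 3099 + (5 + (2*(-5)/(-15))²) = 3099 + (5 + (2*(-5)*(-1/15))²) = 3099 + (5 + (⅔)²) = 3099 + (5 + 4/9) = 3099 + 49/9 = 27940/9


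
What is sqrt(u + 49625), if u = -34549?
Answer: 2*sqrt(3769) ≈ 122.78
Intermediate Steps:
sqrt(u + 49625) = sqrt(-34549 + 49625) = sqrt(15076) = 2*sqrt(3769)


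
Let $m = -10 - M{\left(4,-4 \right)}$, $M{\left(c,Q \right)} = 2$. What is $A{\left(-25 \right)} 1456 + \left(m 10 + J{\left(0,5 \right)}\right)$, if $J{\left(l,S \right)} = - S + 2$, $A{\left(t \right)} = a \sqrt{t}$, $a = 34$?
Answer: $-123 + 247520 i \approx -123.0 + 2.4752 \cdot 10^{5} i$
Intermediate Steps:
$A{\left(t \right)} = 34 \sqrt{t}$
$m = -12$ ($m = -10 - 2 = -12$)
$J{\left(l,S \right)} = 2 - S$
$A{\left(-25 \right)} 1456 + \left(m 10 + J{\left(0,5 \right)}\right) = 34 \sqrt{-25} \cdot 1456 + \left(\left(-12\right) 10 + \left(2 - 5\right)\right) = 34 \cdot 5 i 1456 + \left(-120 + \left(2 - 5\right)\right) = 170 i 1456 - 123 = 247520 i - 123 = -123 + 247520 i$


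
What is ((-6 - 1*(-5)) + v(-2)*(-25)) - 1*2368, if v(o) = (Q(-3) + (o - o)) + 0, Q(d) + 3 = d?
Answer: -2219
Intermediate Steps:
Q(d) = -3 + d
v(o) = -6 (v(o) = ((-3 - 3) + (o - o)) + 0 = (-6 + 0) + 0 = -6 + 0 = -6)
((-6 - 1*(-5)) + v(-2)*(-25)) - 1*2368 = ((-6 - 1*(-5)) - 6*(-25)) - 1*2368 = ((-6 + 5) + 150) - 2368 = (-1 + 150) - 2368 = 149 - 2368 = -2219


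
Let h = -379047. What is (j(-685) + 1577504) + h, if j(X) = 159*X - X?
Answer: 1090227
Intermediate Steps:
j(X) = 158*X
(j(-685) + 1577504) + h = (158*(-685) + 1577504) - 379047 = (-108230 + 1577504) - 379047 = 1469274 - 379047 = 1090227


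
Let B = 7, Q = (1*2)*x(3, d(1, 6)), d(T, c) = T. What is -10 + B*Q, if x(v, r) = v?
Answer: 32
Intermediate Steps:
Q = 6 (Q = (1*2)*3 = 2*3 = 6)
-10 + B*Q = -10 + 7*6 = -10 + 42 = 32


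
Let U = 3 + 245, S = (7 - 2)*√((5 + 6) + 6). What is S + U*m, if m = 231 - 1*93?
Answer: 34224 + 5*√17 ≈ 34245.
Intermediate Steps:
m = 138 (m = 231 - 93 = 138)
S = 5*√17 (S = 5*√(11 + 6) = 5*√17 ≈ 20.616)
U = 248
S + U*m = 5*√17 + 248*138 = 5*√17 + 34224 = 34224 + 5*√17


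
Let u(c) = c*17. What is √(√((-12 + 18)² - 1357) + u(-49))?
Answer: √(-833 + I*√1321) ≈ 0.6295 + 28.869*I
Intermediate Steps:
u(c) = 17*c
√(√((-12 + 18)² - 1357) + u(-49)) = √(√((-12 + 18)² - 1357) + 17*(-49)) = √(√(6² - 1357) - 833) = √(√(36 - 1357) - 833) = √(√(-1321) - 833) = √(I*√1321 - 833) = √(-833 + I*√1321)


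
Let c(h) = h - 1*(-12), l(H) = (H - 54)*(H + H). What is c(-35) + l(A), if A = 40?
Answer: -1143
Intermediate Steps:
l(H) = 2*H*(-54 + H) (l(H) = (-54 + H)*(2*H) = 2*H*(-54 + H))
c(h) = 12 + h (c(h) = h + 12 = 12 + h)
c(-35) + l(A) = (12 - 35) + 2*40*(-54 + 40) = -23 + 2*40*(-14) = -23 - 1120 = -1143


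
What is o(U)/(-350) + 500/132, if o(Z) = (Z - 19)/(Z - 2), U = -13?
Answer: 109199/28875 ≈ 3.7818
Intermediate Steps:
o(Z) = (-19 + Z)/(-2 + Z)
o(U)/(-350) + 500/132 = ((-19 - 13)/(-2 - 13))/(-350) + 500/132 = (-32/(-15))*(-1/350) + 500*(1/132) = -1/15*(-32)*(-1/350) + 125/33 = (32/15)*(-1/350) + 125/33 = -16/2625 + 125/33 = 109199/28875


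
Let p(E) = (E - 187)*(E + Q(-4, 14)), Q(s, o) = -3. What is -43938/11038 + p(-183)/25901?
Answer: -189201489/142947619 ≈ -1.3236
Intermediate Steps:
p(E) = (-187 + E)*(-3 + E) (p(E) = (E - 187)*(E - 3) = (-187 + E)*(-3 + E))
-43938/11038 + p(-183)/25901 = -43938/11038 + (561 + (-183)**2 - 190*(-183))/25901 = -43938*1/11038 + (561 + 33489 + 34770)*(1/25901) = -21969/5519 + 68820*(1/25901) = -21969/5519 + 68820/25901 = -189201489/142947619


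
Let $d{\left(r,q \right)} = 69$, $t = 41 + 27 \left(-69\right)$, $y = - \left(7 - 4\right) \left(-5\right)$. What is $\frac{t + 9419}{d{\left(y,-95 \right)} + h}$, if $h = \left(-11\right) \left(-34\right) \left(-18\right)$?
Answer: $- \frac{7597}{6663} \approx -1.1402$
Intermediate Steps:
$y = 15$ ($y = - 3 \left(-5\right) = \left(-1\right) \left(-15\right) = 15$)
$h = -6732$ ($h = 374 \left(-18\right) = -6732$)
$t = -1822$ ($t = 41 - 1863 = -1822$)
$\frac{t + 9419}{d{\left(y,-95 \right)} + h} = \frac{-1822 + 9419}{69 - 6732} = \frac{7597}{-6663} = 7597 \left(- \frac{1}{6663}\right) = - \frac{7597}{6663}$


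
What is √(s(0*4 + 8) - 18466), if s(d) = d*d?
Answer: I*√18402 ≈ 135.65*I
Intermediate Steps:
s(d) = d²
√(s(0*4 + 8) - 18466) = √((0*4 + 8)² - 18466) = √((0 + 8)² - 18466) = √(8² - 18466) = √(64 - 18466) = √(-18402) = I*√18402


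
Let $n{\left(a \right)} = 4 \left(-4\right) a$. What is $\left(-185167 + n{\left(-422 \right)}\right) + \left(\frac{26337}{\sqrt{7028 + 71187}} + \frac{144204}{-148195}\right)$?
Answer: $- \frac{26440355129}{148195} + \frac{26337 \sqrt{78215}}{78215} \approx -1.7832 \cdot 10^{5}$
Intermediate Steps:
$n{\left(a \right)} = - 16 a$
$\left(-185167 + n{\left(-422 \right)}\right) + \left(\frac{26337}{\sqrt{7028 + 71187}} + \frac{144204}{-148195}\right) = \left(-185167 - -6752\right) + \left(\frac{26337}{\sqrt{7028 + 71187}} + \frac{144204}{-148195}\right) = \left(-185167 + 6752\right) + \left(\frac{26337}{\sqrt{78215}} + 144204 \left(- \frac{1}{148195}\right)\right) = -178415 - \left(\frac{144204}{148195} - 26337 \frac{\sqrt{78215}}{78215}\right) = -178415 - \left(\frac{144204}{148195} - \frac{26337 \sqrt{78215}}{78215}\right) = - \frac{26440355129}{148195} + \frac{26337 \sqrt{78215}}{78215}$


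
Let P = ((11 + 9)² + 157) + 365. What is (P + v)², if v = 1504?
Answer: 5885476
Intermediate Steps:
P = 922 (P = (20² + 157) + 365 = (400 + 157) + 365 = 557 + 365 = 922)
(P + v)² = (922 + 1504)² = 2426² = 5885476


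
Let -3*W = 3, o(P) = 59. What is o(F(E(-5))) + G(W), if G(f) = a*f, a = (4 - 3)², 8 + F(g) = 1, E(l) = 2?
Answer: 58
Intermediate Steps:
F(g) = -7 (F(g) = -8 + 1 = -7)
a = 1 (a = 1² = 1)
W = -1 (W = -⅓*3 = -1)
G(f) = f (G(f) = 1*f = f)
o(F(E(-5))) + G(W) = 59 - 1 = 58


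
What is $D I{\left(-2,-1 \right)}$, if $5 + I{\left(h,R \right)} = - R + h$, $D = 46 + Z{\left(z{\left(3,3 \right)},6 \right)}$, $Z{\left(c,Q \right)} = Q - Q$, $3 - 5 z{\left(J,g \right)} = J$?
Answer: $-276$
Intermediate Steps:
$z{\left(J,g \right)} = \frac{3}{5} - \frac{J}{5}$
$Z{\left(c,Q \right)} = 0$
$D = 46$ ($D = 46 + 0 = 46$)
$I{\left(h,R \right)} = -5 + h - R$ ($I{\left(h,R \right)} = -5 - \left(R - h\right) = -5 + h - R$)
$D I{\left(-2,-1 \right)} = 46 \left(-5 - 2 - -1\right) = 46 \left(-5 - 2 + 1\right) = 46 \left(-6\right) = -276$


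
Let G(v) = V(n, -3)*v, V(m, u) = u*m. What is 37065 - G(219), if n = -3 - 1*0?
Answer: 35094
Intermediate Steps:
n = -3 (n = -3 + 0 = -3)
V(m, u) = m*u
G(v) = 9*v (G(v) = (-3*(-3))*v = 9*v)
37065 - G(219) = 37065 - 9*219 = 37065 - 1*1971 = 37065 - 1971 = 35094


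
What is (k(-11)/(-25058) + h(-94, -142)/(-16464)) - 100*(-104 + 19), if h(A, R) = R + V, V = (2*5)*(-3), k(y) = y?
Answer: 39849105035/4688124 ≈ 8500.0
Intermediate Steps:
V = -30 (V = 10*(-3) = -30)
h(A, R) = -30 + R (h(A, R) = R - 30 = -30 + R)
(k(-11)/(-25058) + h(-94, -142)/(-16464)) - 100*(-104 + 19) = (-11/(-25058) + (-30 - 142)/(-16464)) - 100*(-104 + 19) = (-11*(-1/25058) - 172*(-1/16464)) - 100*(-85) = (1/2278 + 43/4116) + 8500 = 51035/4688124 + 8500 = 39849105035/4688124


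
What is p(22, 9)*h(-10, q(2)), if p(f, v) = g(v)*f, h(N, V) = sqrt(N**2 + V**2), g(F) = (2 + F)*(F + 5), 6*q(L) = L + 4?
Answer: 3388*sqrt(101) ≈ 34049.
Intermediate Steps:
q(L) = 2/3 + L/6 (q(L) = (L + 4)/6 = (4 + L)/6 = 2/3 + L/6)
g(F) = (2 + F)*(5 + F)
p(f, v) = f*(10 + v**2 + 7*v) (p(f, v) = (10 + v**2 + 7*v)*f = f*(10 + v**2 + 7*v))
p(22, 9)*h(-10, q(2)) = (22*(10 + 9**2 + 7*9))*sqrt((-10)**2 + (2/3 + (1/6)*2)**2) = (22*(10 + 81 + 63))*sqrt(100 + (2/3 + 1/3)**2) = (22*154)*sqrt(100 + 1**2) = 3388*sqrt(100 + 1) = 3388*sqrt(101)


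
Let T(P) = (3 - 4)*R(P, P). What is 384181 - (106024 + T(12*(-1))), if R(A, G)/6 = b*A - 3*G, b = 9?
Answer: 277725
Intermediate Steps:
R(A, G) = -18*G + 54*A (R(A, G) = 6*(9*A - 3*G) = 6*(-3*G + 9*A) = -18*G + 54*A)
T(P) = -36*P (T(P) = (3 - 4)*(-18*P + 54*P) = -36*P)
384181 - (106024 + T(12*(-1))) = 384181 - (106024 - 432*(-1)) = 384181 - (106024 - 36*(-12)) = 384181 - (106024 + 432) = 384181 - 1*106456 = 384181 - 106456 = 277725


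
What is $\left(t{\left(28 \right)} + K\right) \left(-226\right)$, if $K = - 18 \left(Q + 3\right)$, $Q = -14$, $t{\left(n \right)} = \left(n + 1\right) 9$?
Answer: $-103734$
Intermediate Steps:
$t{\left(n \right)} = 9 + 9 n$ ($t{\left(n \right)} = \left(1 + n\right) 9 = 9 + 9 n$)
$K = 198$ ($K = - 18 \left(-14 + 3\right) = \left(-18\right) \left(-11\right) = 198$)
$\left(t{\left(28 \right)} + K\right) \left(-226\right) = \left(\left(9 + 9 \cdot 28\right) + 198\right) \left(-226\right) = \left(\left(9 + 252\right) + 198\right) \left(-226\right) = \left(261 + 198\right) \left(-226\right) = 459 \left(-226\right) = -103734$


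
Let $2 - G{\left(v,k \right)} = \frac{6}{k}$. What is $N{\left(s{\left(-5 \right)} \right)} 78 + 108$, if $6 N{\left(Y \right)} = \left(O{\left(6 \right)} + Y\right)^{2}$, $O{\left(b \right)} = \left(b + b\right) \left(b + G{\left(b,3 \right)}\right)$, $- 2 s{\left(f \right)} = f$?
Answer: $\frac{289045}{4} \approx 72261.0$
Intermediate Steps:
$s{\left(f \right)} = - \frac{f}{2}$
$G{\left(v,k \right)} = 2 - \frac{6}{k}$
$O{\left(b \right)} = 2 b^{2}$ ($O{\left(b \right)} = \left(b + b\right) \left(b + \left(2 - \frac{6}{3}\right)\right) = 2 b \left(b + \left(2 - 2\right)\right) = 2 b \left(b + 0\right) = 2 b b = 2 b^{2}$)
$N{\left(Y \right)} = \frac{\left(72 + Y\right)^{2}}{6}$ ($N{\left(Y \right)} = \frac{\left(2 \cdot 6^{2} + Y\right)^{2}}{6} = \frac{\left(2 \cdot 36 + Y\right)^{2}}{6} = \frac{\left(72 + Y\right)^{2}}{6}$)
$N{\left(s{\left(-5 \right)} \right)} 78 + 108 = \frac{\left(72 - - \frac{5}{2}\right)^{2}}{6} \cdot 78 + 108 = \frac{\left(72 + \frac{5}{2}\right)^{2}}{6} \cdot 78 + 108 = \frac{\left(\frac{149}{2}\right)^{2}}{6} \cdot 78 + 108 = \frac{1}{6} \cdot \frac{22201}{4} \cdot 78 + 108 = \frac{22201}{24} \cdot 78 + 108 = \frac{288613}{4} + 108 = \frac{289045}{4}$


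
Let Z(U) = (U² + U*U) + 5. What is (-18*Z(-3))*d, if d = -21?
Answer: 8694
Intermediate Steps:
Z(U) = 5 + 2*U² (Z(U) = (U² + U²) + 5 = 2*U² + 5 = 5 + 2*U²)
(-18*Z(-3))*d = -18*(5 + 2*(-3)²)*(-21) = -18*(5 + 2*9)*(-21) = -18*(5 + 18)*(-21) = -18*23*(-21) = -414*(-21) = 8694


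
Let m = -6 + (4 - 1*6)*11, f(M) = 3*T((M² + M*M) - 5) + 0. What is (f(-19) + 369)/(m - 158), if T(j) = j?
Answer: -420/31 ≈ -13.548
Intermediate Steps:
f(M) = -15 + 6*M² (f(M) = 3*((M² + M*M) - 5) + 0 = 3*((M² + M²) - 5) + 0 = 3*(2*M² - 5) + 0 = 3*(-5 + 2*M²) + 0 = (-15 + 6*M²) + 0 = -15 + 6*M²)
m = -28 (m = -6 + (4 - 6)*11 = -6 - 2*11 = -6 - 22 = -28)
(f(-19) + 369)/(m - 158) = ((-15 + 6*(-19)²) + 369)/(-28 - 158) = ((-15 + 6*361) + 369)/(-186) = ((-15 + 2166) + 369)*(-1/186) = (2151 + 369)*(-1/186) = 2520*(-1/186) = -420/31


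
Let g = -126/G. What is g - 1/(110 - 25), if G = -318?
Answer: 1732/4505 ≈ 0.38446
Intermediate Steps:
g = 21/53 (g = -126/(-318) = -126*(-1/318) = 21/53 ≈ 0.39623)
g - 1/(110 - 25) = 21/53 - 1/(110 - 25) = 21/53 - 1/85 = 1732/4505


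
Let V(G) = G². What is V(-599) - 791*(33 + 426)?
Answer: -4268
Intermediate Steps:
V(-599) - 791*(33 + 426) = (-599)² - 791*(33 + 426) = 358801 - 791*459 = 358801 - 363069 = -4268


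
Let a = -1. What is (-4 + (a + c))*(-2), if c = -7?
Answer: 24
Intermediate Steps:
(-4 + (a + c))*(-2) = (-4 + (-1 - 7))*(-2) = (-4 - 8)*(-2) = -12*(-2) = 24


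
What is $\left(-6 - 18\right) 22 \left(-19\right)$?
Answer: $10032$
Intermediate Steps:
$\left(-6 - 18\right) 22 \left(-19\right) = \left(-24\right) 22 \left(-19\right) = \left(-528\right) \left(-19\right) = 10032$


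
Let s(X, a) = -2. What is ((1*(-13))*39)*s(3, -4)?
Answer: 1014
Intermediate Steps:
((1*(-13))*39)*s(3, -4) = ((1*(-13))*39)*(-2) = -13*39*(-2) = -507*(-2) = 1014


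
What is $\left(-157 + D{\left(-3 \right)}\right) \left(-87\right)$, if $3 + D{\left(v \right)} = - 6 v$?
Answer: $12354$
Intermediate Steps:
$D{\left(v \right)} = -3 - 6 v$
$\left(-157 + D{\left(-3 \right)}\right) \left(-87\right) = \left(-157 - -15\right) \left(-87\right) = \left(-157 + \left(-3 + 18\right)\right) \left(-87\right) = \left(-157 + 15\right) \left(-87\right) = \left(-142\right) \left(-87\right) = 12354$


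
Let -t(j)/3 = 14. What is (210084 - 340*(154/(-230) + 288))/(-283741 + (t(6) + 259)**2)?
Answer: -646252/1360749 ≈ -0.47492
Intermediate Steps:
t(j) = -42 (t(j) = -3*14 = -42)
(210084 - 340*(154/(-230) + 288))/(-283741 + (t(6) + 259)**2) = (210084 - 340*(154/(-230) + 288))/(-283741 + (-42 + 259)**2) = (210084 - 340*(154*(-1/230) + 288))/(-283741 + 217**2) = (210084 - 340*(-77/115 + 288))/(-283741 + 47089) = (210084 - 340*33043/115)/(-236652) = (210084 - 2246924/23)*(-1/236652) = (2585008/23)*(-1/236652) = -646252/1360749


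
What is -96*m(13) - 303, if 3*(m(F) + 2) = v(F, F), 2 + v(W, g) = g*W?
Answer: -5455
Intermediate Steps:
v(W, g) = -2 + W*g (v(W, g) = -2 + g*W = -2 + W*g)
m(F) = -8/3 + F²/3 (m(F) = -2 + (-2 + F*F)/3 = -2 + (-2 + F²)/3 = -2 + (-⅔ + F²/3) = -8/3 + F²/3)
-96*m(13) - 303 = -96*(-8/3 + (⅓)*13²) - 303 = -96*(-8/3 + (⅓)*169) - 303 = -96*(-8/3 + 169/3) - 303 = -96*161/3 - 303 = -5152 - 303 = -5455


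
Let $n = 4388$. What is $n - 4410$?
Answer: $-22$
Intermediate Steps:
$n - 4410 = 4388 - 4410 = -22$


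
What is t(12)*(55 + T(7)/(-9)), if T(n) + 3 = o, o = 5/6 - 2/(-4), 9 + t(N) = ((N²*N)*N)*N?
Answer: 41194030/3 ≈ 1.3731e+7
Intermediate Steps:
t(N) = -9 + N⁵ (t(N) = -9 + ((N²*N)*N)*N = -9 + (N³*N)*N = -9 + N⁴*N = -9 + N⁵)
o = 4/3 (o = 5*(⅙) - 2*(-¼) = ⅚ + ½ = 4/3 ≈ 1.3333)
T(n) = -5/3 (T(n) = -3 + 4/3 = -5/3)
t(12)*(55 + T(7)/(-9)) = (-9 + 12⁵)*(55 - 5/3/(-9)) = (-9 + 248832)*(55 - 5/3*(-⅑)) = 248823*(55 + 5/27) = 248823*(1490/27) = 41194030/3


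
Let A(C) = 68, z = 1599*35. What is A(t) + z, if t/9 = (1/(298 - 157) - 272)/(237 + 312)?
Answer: 56033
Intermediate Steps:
z = 55965
t = -38351/8601 (t = 9*((1/(298 - 157) - 272)/(237 + 312)) = 9*((1/141 - 272)/549) = 9*((1/141 - 272)*(1/549)) = 9*(-38351/141*1/549) = 9*(-38351/77409) = -38351/8601 ≈ -4.4589)
A(t) + z = 68 + 55965 = 56033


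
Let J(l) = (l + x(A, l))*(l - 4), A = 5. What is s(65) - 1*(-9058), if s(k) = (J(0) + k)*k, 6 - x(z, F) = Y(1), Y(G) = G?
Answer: 11983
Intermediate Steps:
x(z, F) = 5 (x(z, F) = 6 - 1*1 = 6 - 1 = 5)
J(l) = (-4 + l)*(5 + l) (J(l) = (l + 5)*(l - 4) = (5 + l)*(-4 + l) = (-4 + l)*(5 + l))
s(k) = k*(-20 + k) (s(k) = ((-20 + 0 + 0²) + k)*k = ((-20 + 0 + 0) + k)*k = (-20 + k)*k = k*(-20 + k))
s(65) - 1*(-9058) = 65*(-20 + 65) - 1*(-9058) = 65*45 + 9058 = 2925 + 9058 = 11983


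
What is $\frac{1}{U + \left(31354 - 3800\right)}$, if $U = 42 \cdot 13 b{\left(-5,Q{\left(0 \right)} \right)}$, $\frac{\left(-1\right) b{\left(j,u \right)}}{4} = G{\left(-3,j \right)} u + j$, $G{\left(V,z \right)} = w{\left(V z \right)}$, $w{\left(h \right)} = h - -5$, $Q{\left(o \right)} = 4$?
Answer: $- \frac{1}{136246} \approx -7.3397 \cdot 10^{-6}$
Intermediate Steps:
$w{\left(h \right)} = 5 + h$ ($w{\left(h \right)} = h + 5 = 5 + h$)
$G{\left(V,z \right)} = 5 + V z$
$b{\left(j,u \right)} = - 4 j - 4 u \left(5 - 3 j\right)$ ($b{\left(j,u \right)} = - 4 \left(\left(5 - 3 j\right) u + j\right) = - 4 \left(u \left(5 - 3 j\right) + j\right) = - 4 \left(j + u \left(5 - 3 j\right)\right) = - 4 j - 4 u \left(5 - 3 j\right)$)
$U = -163800$ ($U = 42 \cdot 13 \left(\left(-4\right) \left(-5\right) + 4 \cdot 4 \left(-5 + 3 \left(-5\right)\right)\right) = 546 \left(20 + 4 \cdot 4 \left(-5 - 15\right)\right) = 546 \left(20 + 4 \cdot 4 \left(-20\right)\right) = 546 \left(20 - 320\right) = 546 \left(-300\right) = -163800$)
$\frac{1}{U + \left(31354 - 3800\right)} = \frac{1}{-163800 + \left(31354 - 3800\right)} = \frac{1}{-163800 + 27554} = \frac{1}{-136246} = - \frac{1}{136246}$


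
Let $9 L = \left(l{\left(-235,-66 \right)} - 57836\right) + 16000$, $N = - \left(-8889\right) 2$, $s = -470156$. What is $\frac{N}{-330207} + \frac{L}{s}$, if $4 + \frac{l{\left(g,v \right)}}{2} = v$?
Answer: $- \frac{568195660}{12937400191} \approx -0.043919$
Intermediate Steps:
$N = 17778$ ($N = \left(-1\right) \left(-17778\right) = 17778$)
$l{\left(g,v \right)} = -8 + 2 v$
$L = -4664$ ($L = \frac{\left(\left(-8 + 2 \left(-66\right)\right) - 57836\right) + 16000}{9} = \frac{\left(\left(-8 - 132\right) - 57836\right) + 16000}{9} = \frac{\left(-140 - 57836\right) + 16000}{9} = \frac{-57976 + 16000}{9} = \frac{1}{9} \left(-41976\right) = -4664$)
$\frac{N}{-330207} + \frac{L}{s} = \frac{17778}{-330207} - \frac{4664}{-470156} = 17778 \left(- \frac{1}{330207}\right) - - \frac{1166}{117539} = - \frac{5926}{110069} + \frac{1166}{117539} = - \frac{568195660}{12937400191}$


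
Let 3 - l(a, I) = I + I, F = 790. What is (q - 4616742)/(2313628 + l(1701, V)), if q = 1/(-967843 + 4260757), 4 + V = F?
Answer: -15202534366187/7613411449926 ≈ -1.9968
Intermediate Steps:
V = 786 (V = -4 + 790 = 786)
l(a, I) = 3 - 2*I (l(a, I) = 3 - (I + I) = 3 - 2*I)
q = 1/3292914 ≈ 3.0368e-7
(q - 4616742)/(2313628 + l(1701, V)) = (1/3292914 - 4616742)/(2313628 + (3 - 2*786)) = -15202534366187/(3292914*(2313628 + (3 - 1572))) = -15202534366187/(3292914*(2313628 - 1569)) = -15202534366187/3292914/2312059 = -15202534366187/3292914*1/2312059 = -15202534366187/7613411449926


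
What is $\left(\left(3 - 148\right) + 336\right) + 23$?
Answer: $214$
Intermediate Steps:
$\left(\left(3 - 148\right) + 336\right) + 23 = \left(-145 + 336\right) + 23 = 191 + 23 = 214$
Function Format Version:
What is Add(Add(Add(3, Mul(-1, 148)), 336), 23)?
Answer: 214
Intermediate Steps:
Add(Add(Add(3, Mul(-1, 148)), 336), 23) = Add(Add(Add(3, -148), 336), 23) = Add(Add(-145, 336), 23) = Add(191, 23) = 214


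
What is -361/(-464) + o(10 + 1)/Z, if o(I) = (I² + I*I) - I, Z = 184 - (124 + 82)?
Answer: -4511/464 ≈ -9.7220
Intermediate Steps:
Z = -22 (Z = 184 - 1*206 = 184 - 206 = -22)
o(I) = -I + 2*I² (o(I) = (I² + I²) - I = 2*I² - I = -I + 2*I²)
-361/(-464) + o(10 + 1)/Z = -361/(-464) + ((10 + 1)*(-1 + 2*(10 + 1)))/(-22) = -361*(-1/464) + (11*(-1 + 2*11))*(-1/22) = 361/464 + (11*(-1 + 22))*(-1/22) = 361/464 + (11*21)*(-1/22) = 361/464 + 231*(-1/22) = 361/464 - 21/2 = -4511/464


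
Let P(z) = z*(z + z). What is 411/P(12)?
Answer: 137/96 ≈ 1.4271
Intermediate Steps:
P(z) = 2*z² (P(z) = z*(2*z) = 2*z²)
411/P(12) = 411/((2*12²)) = 411/((2*144)) = 411/288 = 411*(1/288) = 137/96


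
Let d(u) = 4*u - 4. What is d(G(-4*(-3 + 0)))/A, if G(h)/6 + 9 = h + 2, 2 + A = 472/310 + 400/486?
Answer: 2184570/6509 ≈ 335.62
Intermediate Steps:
A = 13018/37665 (A = -2 + (472/310 + 400/486) = -2 + (472*(1/310) + 400*(1/486)) = -2 + (236/155 + 200/243) = -2 + 88348/37665 = 13018/37665 ≈ 0.34563)
G(h) = -42 + 6*h (G(h) = -54 + 6*(h + 2) = -54 + 6*(2 + h) = -54 + (12 + 6*h) = -42 + 6*h)
d(u) = -4 + 4*u
d(G(-4*(-3 + 0)))/A = (-4 + 4*(-42 + 6*(-4*(-3 + 0))))/(13018/37665) = (-4 + 4*(-42 + 6*(-4*(-3))))*(37665/13018) = (-4 + 4*(-42 + 6*12))*(37665/13018) = (-4 + 4*(-42 + 72))*(37665/13018) = (-4 + 4*30)*(37665/13018) = (-4 + 120)*(37665/13018) = 116*(37665/13018) = 2184570/6509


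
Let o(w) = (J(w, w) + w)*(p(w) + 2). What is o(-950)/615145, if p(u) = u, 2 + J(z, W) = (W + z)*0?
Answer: 53088/36185 ≈ 1.4671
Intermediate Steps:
J(z, W) = -2 (J(z, W) = -2 + (W + z)*0 = -2 + 0 = -2)
o(w) = (-2 + w)*(2 + w) (o(w) = (-2 + w)*(w + 2) = (-2 + w)*(2 + w))
o(-950)/615145 = (-4 + (-950)**2)/615145 = (-4 + 902500)*(1/615145) = 902496*(1/615145) = 53088/36185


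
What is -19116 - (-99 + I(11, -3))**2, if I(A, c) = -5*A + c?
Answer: -43765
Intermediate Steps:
I(A, c) = c - 5*A
-19116 - (-99 + I(11, -3))**2 = -19116 - (-99 + (-3 - 5*11))**2 = -19116 - (-99 + (-3 - 55))**2 = -19116 - (-99 - 58)**2 = -19116 - 1*(-157)**2 = -19116 - 1*24649 = -19116 - 24649 = -43765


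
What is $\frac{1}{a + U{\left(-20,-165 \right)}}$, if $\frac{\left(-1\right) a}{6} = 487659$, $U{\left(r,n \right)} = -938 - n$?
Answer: $- \frac{1}{2926727} \approx -3.4168 \cdot 10^{-7}$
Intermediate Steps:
$a = -2925954$ ($a = \left(-6\right) 487659 = -2925954$)
$\frac{1}{a + U{\left(-20,-165 \right)}} = \frac{1}{-2925954 - 773} = \frac{1}{-2926727} = - \frac{1}{2926727}$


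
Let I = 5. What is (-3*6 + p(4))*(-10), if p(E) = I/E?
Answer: 335/2 ≈ 167.50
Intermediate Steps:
p(E) = 5/E
(-3*6 + p(4))*(-10) = (-3*6 + 5/4)*(-10) = (-18 + 5*(¼))*(-10) = (-18 + 5/4)*(-10) = -67/4*(-10) = 335/2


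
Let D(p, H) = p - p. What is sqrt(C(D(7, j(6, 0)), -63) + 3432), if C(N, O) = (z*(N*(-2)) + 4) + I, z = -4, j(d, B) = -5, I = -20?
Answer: 2*sqrt(854) ≈ 58.447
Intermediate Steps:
D(p, H) = 0
C(N, O) = -16 + 8*N (C(N, O) = (-4*N*(-2) + 4) - 20 = (-(-8)*N + 4) - 20 = (8*N + 4) - 20 = (4 + 8*N) - 20 = -16 + 8*N)
sqrt(C(D(7, j(6, 0)), -63) + 3432) = sqrt((-16 + 8*0) + 3432) = sqrt((-16 + 0) + 3432) = sqrt(-16 + 3432) = sqrt(3416) = 2*sqrt(854)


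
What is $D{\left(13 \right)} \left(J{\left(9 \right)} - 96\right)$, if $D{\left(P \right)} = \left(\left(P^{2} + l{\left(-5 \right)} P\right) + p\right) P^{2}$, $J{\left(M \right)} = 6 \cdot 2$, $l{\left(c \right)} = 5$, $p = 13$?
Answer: $-3506412$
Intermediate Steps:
$J{\left(M \right)} = 12$
$D{\left(P \right)} = P^{2} \left(13 + P^{2} + 5 P\right)$ ($D{\left(P \right)} = \left(\left(P^{2} + 5 P\right) + 13\right) P^{2} = \left(13 + P^{2} + 5 P\right) P^{2} = P^{2} \left(13 + P^{2} + 5 P\right)$)
$D{\left(13 \right)} \left(J{\left(9 \right)} - 96\right) = 13^{2} \left(13 + 13^{2} + 5 \cdot 13\right) \left(12 - 96\right) = 169 \left(13 + 169 + 65\right) \left(-84\right) = 169 \cdot 247 \left(-84\right) = 41743 \left(-84\right) = -3506412$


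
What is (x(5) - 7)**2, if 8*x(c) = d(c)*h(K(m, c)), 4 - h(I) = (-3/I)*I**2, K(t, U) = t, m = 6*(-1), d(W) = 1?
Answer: 1225/16 ≈ 76.563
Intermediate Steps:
m = -6
h(I) = 4 + 3*I (h(I) = 4 - (-3/I)*I**2 = 4 - (-3)*I = 4 + 3*I)
x(c) = -7/4 (x(c) = (1*(4 + 3*(-6)))/8 = (1*(4 - 18))/8 = (1*(-14))/8 = (1/8)*(-14) = -7/4)
(x(5) - 7)**2 = (-7/4 - 7)**2 = (-35/4)**2 = 1225/16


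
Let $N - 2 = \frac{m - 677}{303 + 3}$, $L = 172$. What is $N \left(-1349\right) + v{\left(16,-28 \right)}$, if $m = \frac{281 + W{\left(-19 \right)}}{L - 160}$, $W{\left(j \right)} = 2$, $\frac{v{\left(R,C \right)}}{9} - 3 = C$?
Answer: $- \frac{155747}{3672} \approx -42.415$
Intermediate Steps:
$v{\left(R,C \right)} = 27 + 9 C$
$m = \frac{283}{12}$ ($m = \frac{281 + 2}{172 - 160} = \frac{283}{12} \approx 23.583$)
$N = - \frac{497}{3672}$ ($N = 2 + \frac{\frac{283}{12} - 677}{303 + 3} = 2 - \frac{7841}{12 \cdot 306} = 2 - \frac{7841}{3672} = - \frac{497}{3672} \approx -0.13535$)
$N \left(-1349\right) + v{\left(16,-28 \right)} = \left(- \frac{497}{3672}\right) \left(-1349\right) + \left(27 + 9 \left(-28\right)\right) = \frac{670453}{3672} + \left(27 - 252\right) = \frac{670453}{3672} - 225 = - \frac{155747}{3672}$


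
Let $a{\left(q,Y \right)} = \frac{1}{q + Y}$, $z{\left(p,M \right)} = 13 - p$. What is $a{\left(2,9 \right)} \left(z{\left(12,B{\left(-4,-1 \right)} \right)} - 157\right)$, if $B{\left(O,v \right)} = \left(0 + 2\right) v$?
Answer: $- \frac{156}{11} \approx -14.182$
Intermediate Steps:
$B{\left(O,v \right)} = 2 v$
$a{\left(q,Y \right)} = \frac{1}{Y + q}$
$a{\left(2,9 \right)} \left(z{\left(12,B{\left(-4,-1 \right)} \right)} - 157\right) = \frac{\left(13 - 12\right) - 157}{9 + 2} = \frac{\left(13 - 12\right) - 157}{11} = \frac{1 - 157}{11} = \frac{1}{11} \left(-156\right) = - \frac{156}{11}$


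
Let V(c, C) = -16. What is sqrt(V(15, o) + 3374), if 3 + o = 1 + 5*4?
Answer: sqrt(3358) ≈ 57.948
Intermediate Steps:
o = 18 (o = -3 + (1 + 5*4) = -3 + (1 + 20) = -3 + 21 = 18)
sqrt(V(15, o) + 3374) = sqrt(-16 + 3374) = sqrt(3358)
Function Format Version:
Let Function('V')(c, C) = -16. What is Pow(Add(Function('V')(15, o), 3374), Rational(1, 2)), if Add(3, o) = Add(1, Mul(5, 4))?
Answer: Pow(3358, Rational(1, 2)) ≈ 57.948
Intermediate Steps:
o = 18 (o = Add(-3, Add(1, Mul(5, 4))) = Add(-3, Add(1, 20)) = Add(-3, 21) = 18)
Pow(Add(Function('V')(15, o), 3374), Rational(1, 2)) = Pow(Add(-16, 3374), Rational(1, 2)) = Pow(3358, Rational(1, 2))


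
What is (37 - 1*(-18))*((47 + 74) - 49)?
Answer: 3960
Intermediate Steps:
(37 - 1*(-18))*((47 + 74) - 49) = (37 + 18)*(121 - 49) = 55*72 = 3960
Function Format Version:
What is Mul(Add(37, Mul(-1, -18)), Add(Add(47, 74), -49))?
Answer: 3960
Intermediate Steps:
Mul(Add(37, Mul(-1, -18)), Add(Add(47, 74), -49)) = Mul(Add(37, 18), Add(121, -49)) = Mul(55, 72) = 3960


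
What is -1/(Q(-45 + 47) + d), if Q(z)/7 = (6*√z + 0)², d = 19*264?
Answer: -1/5520 ≈ -0.00018116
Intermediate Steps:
d = 5016
Q(z) = 252*z (Q(z) = 7*(6*√z + 0)² = 7*(6*√z)² = 7*(36*z) = 252*z)
-1/(Q(-45 + 47) + d) = -1/(252*(-45 + 47) + 5016) = -1/(252*2 + 5016) = -1/(504 + 5016) = -1/5520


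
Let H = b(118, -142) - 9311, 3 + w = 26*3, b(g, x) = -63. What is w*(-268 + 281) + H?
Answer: -8399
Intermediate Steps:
w = 75 (w = -3 + 26*3 = -3 + 78 = 75)
H = -9374 (H = -63 - 9311 = -9374)
w*(-268 + 281) + H = 75*(-268 + 281) - 9374 = 75*13 - 9374 = 975 - 9374 = -8399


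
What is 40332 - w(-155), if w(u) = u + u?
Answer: 40642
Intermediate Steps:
w(u) = 2*u
40332 - w(-155) = 40332 - 2*(-155) = 40332 - 1*(-310) = 40332 + 310 = 40642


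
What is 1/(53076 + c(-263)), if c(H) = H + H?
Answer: 1/52550 ≈ 1.9029e-5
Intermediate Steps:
c(H) = 2*H
1/(53076 + c(-263)) = 1/(53076 + 2*(-263)) = 1/(53076 - 526) = 1/52550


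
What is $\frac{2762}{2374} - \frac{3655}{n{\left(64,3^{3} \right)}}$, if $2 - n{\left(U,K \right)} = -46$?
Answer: $- \frac{4272197}{56976} \approx -74.982$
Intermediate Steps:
$n{\left(U,K \right)} = 48$ ($n{\left(U,K \right)} = 2 - -46 = 2 + 46 = 48$)
$\frac{2762}{2374} - \frac{3655}{n{\left(64,3^{3} \right)}} = \frac{2762}{2374} - \frac{3655}{48} = 2762 \cdot \frac{1}{2374} - \frac{3655}{48} = \frac{1381}{1187} - \frac{3655}{48} = - \frac{4272197}{56976}$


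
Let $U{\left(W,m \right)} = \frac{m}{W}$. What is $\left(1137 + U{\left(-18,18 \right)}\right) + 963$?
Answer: $2099$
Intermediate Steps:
$\left(1137 + U{\left(-18,18 \right)}\right) + 963 = \left(1137 + \frac{18}{-18}\right) + 963 = \left(1137 + 18 \left(- \frac{1}{18}\right)\right) + 963 = \left(1137 - 1\right) + 963 = 1136 + 963 = 2099$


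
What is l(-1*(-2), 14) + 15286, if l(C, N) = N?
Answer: 15300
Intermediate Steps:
l(-1*(-2), 14) + 15286 = 14 + 15286 = 15300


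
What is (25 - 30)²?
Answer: 25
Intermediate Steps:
(25 - 30)² = (-5)² = 25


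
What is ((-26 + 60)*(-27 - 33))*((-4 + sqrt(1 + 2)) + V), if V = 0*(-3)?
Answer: 8160 - 2040*sqrt(3) ≈ 4626.6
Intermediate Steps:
V = 0
((-26 + 60)*(-27 - 33))*((-4 + sqrt(1 + 2)) + V) = ((-26 + 60)*(-27 - 33))*((-4 + sqrt(1 + 2)) + 0) = (34*(-60))*((-4 + sqrt(3)) + 0) = -2040*(-4 + sqrt(3)) = 8160 - 2040*sqrt(3)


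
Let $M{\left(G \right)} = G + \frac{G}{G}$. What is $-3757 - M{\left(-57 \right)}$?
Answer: $-3701$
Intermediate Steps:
$M{\left(G \right)} = 1 + G$ ($M{\left(G \right)} = G + 1 = 1 + G$)
$-3757 - M{\left(-57 \right)} = -3757 - \left(1 - 57\right) = -3757 - -56 = -3757 + 56 = -3701$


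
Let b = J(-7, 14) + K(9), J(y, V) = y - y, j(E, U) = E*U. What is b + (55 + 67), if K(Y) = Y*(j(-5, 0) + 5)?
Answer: 167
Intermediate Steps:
J(y, V) = 0
K(Y) = 5*Y (K(Y) = Y*(-5*0 + 5) = Y*(0 + 5) = Y*5 = 5*Y)
b = 45 (b = 0 + 5*9 = 0 + 45 = 45)
b + (55 + 67) = 45 + (55 + 67) = 45 + 122 = 167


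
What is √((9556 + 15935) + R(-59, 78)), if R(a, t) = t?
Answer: 3*√2841 ≈ 159.90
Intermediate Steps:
√((9556 + 15935) + R(-59, 78)) = √((9556 + 15935) + 78) = √(25491 + 78) = √25569 = 3*√2841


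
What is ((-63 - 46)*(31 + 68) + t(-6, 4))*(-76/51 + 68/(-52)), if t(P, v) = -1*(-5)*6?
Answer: 391405/13 ≈ 30108.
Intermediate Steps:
t(P, v) = 30 (t(P, v) = 5*6 = 30)
((-63 - 46)*(31 + 68) + t(-6, 4))*(-76/51 + 68/(-52)) = ((-63 - 46)*(31 + 68) + 30)*(-76/51 + 68/(-52)) = (-109*99 + 30)*(-76*1/51 + 68*(-1/52)) = (-10791 + 30)*(-76/51 - 17/13) = -10761*(-1855/663) = 391405/13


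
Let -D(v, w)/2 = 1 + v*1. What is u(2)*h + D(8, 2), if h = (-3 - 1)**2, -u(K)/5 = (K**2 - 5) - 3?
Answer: 302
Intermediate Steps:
D(v, w) = -2 - 2*v (D(v, w) = -2*(1 + v*1) = -2*(1 + v) = -2 - 2*v)
u(K) = 40 - 5*K**2 (u(K) = -5*((K**2 - 5) - 3) = -5*((-5 + K**2) - 3) = -5*(-8 + K**2) = 40 - 5*K**2)
h = 16 (h = (-4)**2 = 16)
u(2)*h + D(8, 2) = (40 - 5*2**2)*16 + (-2 - 2*8) = (40 - 5*4)*16 + (-2 - 16) = (40 - 20)*16 - 18 = 20*16 - 18 = 320 - 18 = 302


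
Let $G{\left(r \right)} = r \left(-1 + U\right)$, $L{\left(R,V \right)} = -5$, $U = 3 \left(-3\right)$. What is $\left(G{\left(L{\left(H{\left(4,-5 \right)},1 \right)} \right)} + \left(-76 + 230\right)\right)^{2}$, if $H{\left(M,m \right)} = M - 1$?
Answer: $41616$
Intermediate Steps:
$H{\left(M,m \right)} = -1 + M$ ($H{\left(M,m \right)} = M - 1 = -1 + M$)
$U = -9$
$G{\left(r \right)} = - 10 r$ ($G{\left(r \right)} = r \left(-1 - 9\right) = r \left(-10\right) = - 10 r$)
$\left(G{\left(L{\left(H{\left(4,-5 \right)},1 \right)} \right)} + \left(-76 + 230\right)\right)^{2} = \left(\left(-10\right) \left(-5\right) + \left(-76 + 230\right)\right)^{2} = \left(50 + 154\right)^{2} = 204^{2} = 41616$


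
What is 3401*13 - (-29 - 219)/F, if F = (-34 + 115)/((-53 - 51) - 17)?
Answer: 3551245/81 ≈ 43843.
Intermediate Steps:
F = -81/121 (F = 81/(-104 - 17) = 81/(-121) = 81*(-1/121) = -81/121 ≈ -0.66942)
3401*13 - (-29 - 219)/F = 3401*13 - (-29 - 219)/(-81/121) = 44213 - (-248)*(-121)/81 = 44213 - 1*30008/81 = 44213 - 30008/81 = 3551245/81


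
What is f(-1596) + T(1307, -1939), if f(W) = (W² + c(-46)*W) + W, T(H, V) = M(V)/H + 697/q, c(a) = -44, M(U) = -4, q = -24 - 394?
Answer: 1429102676493/546326 ≈ 2.6158e+6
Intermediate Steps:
q = -418
T(H, V) = -697/418 - 4/H (T(H, V) = -4/H + 697/(-418) = -4/H + 697*(-1/418) = -4/H - 697/418 = -697/418 - 4/H)
f(W) = W² - 43*W (f(W) = (W² - 44*W) + W = W² - 43*W)
f(-1596) + T(1307, -1939) = -1596*(-43 - 1596) + (-697/418 - 4/1307) = -1596*(-1639) + (-697/418 - 4*1/1307) = 2615844 + (-697/418 - 4/1307) = 2615844 - 912651/546326 = 1429102676493/546326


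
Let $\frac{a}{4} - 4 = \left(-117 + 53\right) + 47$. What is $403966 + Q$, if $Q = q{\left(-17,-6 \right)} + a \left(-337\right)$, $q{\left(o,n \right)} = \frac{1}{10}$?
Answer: $\frac{4214901}{10} \approx 4.2149 \cdot 10^{5}$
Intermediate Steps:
$q{\left(o,n \right)} = \frac{1}{10}$
$a = -52$ ($a = 16 + 4 \left(\left(-117 + 53\right) + 47\right) = 16 + 4 \left(-64 + 47\right) = 16 + 4 \left(-17\right) = 16 - 68 = -52$)
$Q = \frac{175241}{10}$ ($Q = \frac{1}{10} - -17524 = \frac{1}{10} + 17524 = \frac{175241}{10} \approx 17524.0$)
$403966 + Q = 403966 + \frac{175241}{10} = \frac{4214901}{10}$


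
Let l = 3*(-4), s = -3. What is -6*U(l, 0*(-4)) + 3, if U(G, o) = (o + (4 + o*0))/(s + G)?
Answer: 23/5 ≈ 4.6000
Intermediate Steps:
l = -12
U(G, o) = (4 + o)/(-3 + G) (U(G, o) = (o + (4 + o*0))/(-3 + G) = (o + (4 + 0))/(-3 + G) = (o + 4)/(-3 + G) = (4 + o)/(-3 + G))
-6*U(l, 0*(-4)) + 3 = -6*(4 + 0*(-4))/(-3 - 12) + 3 = -6*(4 + 0)/(-15) + 3 = -(-2)*4/5 + 3 = -6*(-4/15) + 3 = 8/5 + 3 = 23/5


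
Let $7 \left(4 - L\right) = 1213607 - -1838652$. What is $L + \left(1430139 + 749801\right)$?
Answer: $1743907$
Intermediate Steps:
$L = -436033$ ($L = 4 - \frac{1213607 - -1838652}{7} = 4 - \frac{1213607 + 1838652}{7} = 4 - 436037 = -436033$)
$L + \left(1430139 + 749801\right) = -436033 + \left(1430139 + 749801\right) = -436033 + 2179940 = 1743907$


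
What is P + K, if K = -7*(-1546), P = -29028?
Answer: -18206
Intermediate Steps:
K = 10822
P + K = -29028 + 10822 = -18206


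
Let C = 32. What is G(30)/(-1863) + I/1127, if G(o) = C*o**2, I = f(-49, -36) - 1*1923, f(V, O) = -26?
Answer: -174341/10143 ≈ -17.188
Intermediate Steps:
I = -1949 (I = -26 - 1*1923 = -26 - 1923 = -1949)
G(o) = 32*o**2
G(30)/(-1863) + I/1127 = (32*30**2)/(-1863) - 1949/1127 = (32*900)*(-1/1863) - 1949*1/1127 = 28800*(-1/1863) - 1949/1127 = -3200/207 - 1949/1127 = -174341/10143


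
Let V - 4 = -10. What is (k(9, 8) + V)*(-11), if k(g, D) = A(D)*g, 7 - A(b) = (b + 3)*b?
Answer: 8085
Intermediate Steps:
V = -6 (V = 4 - 10 = -6)
A(b) = 7 - b*(3 + b) (A(b) = 7 - (b + 3)*b = 7 - (3 + b)*b = 7 - b*(3 + b))
k(g, D) = g*(7 - D**2 - 3*D) (k(g, D) = (7 - D**2 - 3*D)*g = g*(7 - D**2 - 3*D))
(k(9, 8) + V)*(-11) = (9*(7 - 1*8**2 - 3*8) - 6)*(-11) = (9*(7 - 1*64 - 24) - 6)*(-11) = (9*(7 - 64 - 24) - 6)*(-11) = (9*(-81) - 6)*(-11) = (-729 - 6)*(-11) = -735*(-11) = 8085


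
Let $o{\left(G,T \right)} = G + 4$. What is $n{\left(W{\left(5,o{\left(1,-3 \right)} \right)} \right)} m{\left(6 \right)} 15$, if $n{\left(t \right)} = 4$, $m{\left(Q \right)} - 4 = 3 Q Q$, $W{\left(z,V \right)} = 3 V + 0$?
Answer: $6720$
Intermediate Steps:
$o{\left(G,T \right)} = 4 + G$
$W{\left(z,V \right)} = 3 V$
$m{\left(Q \right)} = 4 + 3 Q^{2}$ ($m{\left(Q \right)} = 4 + 3 Q Q = 4 + 3 Q^{2}$)
$n{\left(W{\left(5,o{\left(1,-3 \right)} \right)} \right)} m{\left(6 \right)} 15 = 4 \left(4 + 3 \cdot 6^{2}\right) 15 = 4 \left(4 + 3 \cdot 36\right) 15 = 4 \left(4 + 108\right) 15 = 4 \cdot 112 \cdot 15 = 448 \cdot 15 = 6720$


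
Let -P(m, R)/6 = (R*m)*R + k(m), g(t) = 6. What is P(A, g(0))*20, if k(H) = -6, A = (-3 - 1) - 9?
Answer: 56880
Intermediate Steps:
A = -13 (A = -4 - 9 = -13)
P(m, R) = 36 - 6*m*R**2 (P(m, R) = -6*((R*m)*R - 6) = -6*(m*R**2 - 6) = -6*(-6 + m*R**2) = 36 - 6*m*R**2)
P(A, g(0))*20 = (36 - 6*(-13)*6**2)*20 = (36 - 6*(-13)*36)*20 = (36 + 2808)*20 = 2844*20 = 56880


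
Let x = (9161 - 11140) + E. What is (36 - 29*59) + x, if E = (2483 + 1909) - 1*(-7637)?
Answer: 8375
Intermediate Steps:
E = 12029 (E = 4392 + 7637 = 12029)
x = 10050 (x = (9161 - 11140) + 12029 = -1979 + 12029 = 10050)
(36 - 29*59) + x = (36 - 29*59) + 10050 = (36 - 1711) + 10050 = -1675 + 10050 = 8375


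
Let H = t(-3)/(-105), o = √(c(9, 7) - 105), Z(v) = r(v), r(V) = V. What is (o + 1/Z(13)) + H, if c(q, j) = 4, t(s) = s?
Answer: 48/455 + I*√101 ≈ 0.10549 + 10.05*I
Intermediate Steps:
Z(v) = v
o = I*√101 (o = √(4 - 105) = √(-101) = I*√101 ≈ 10.05*I)
H = 1/35 (H = -3/(-105) = -3*(-1/105) = 1/35 ≈ 0.028571)
(o + 1/Z(13)) + H = (I*√101 + 1/13) + 1/35 = (1/13 + I*√101) + 1/35 = 48/455 + I*√101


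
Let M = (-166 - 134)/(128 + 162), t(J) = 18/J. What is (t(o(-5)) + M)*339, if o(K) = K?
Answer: -227808/145 ≈ -1571.1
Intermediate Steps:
M = -30/29 (M = -300/290 = -300*1/290 = -30/29 ≈ -1.0345)
(t(o(-5)) + M)*339 = (18/(-5) - 30/29)*339 = (18*(-⅕) - 30/29)*339 = (-18/5 - 30/29)*339 = -672/145*339 = -227808/145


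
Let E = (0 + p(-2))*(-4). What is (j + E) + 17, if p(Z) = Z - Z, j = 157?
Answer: 174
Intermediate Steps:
p(Z) = 0
E = 0 (E = (0 + 0)*(-4) = 0*(-4) = 0)
(j + E) + 17 = (157 + 0) + 17 = 157 + 17 = 174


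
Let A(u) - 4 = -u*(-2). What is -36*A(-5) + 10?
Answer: 226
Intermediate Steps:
A(u) = 4 + 2*u (A(u) = 4 - u*(-2) = 4 + 2*u)
-36*A(-5) + 10 = -36*(4 + 2*(-5)) + 10 = -36*(4 - 10) + 10 = -36*(-6) + 10 = 216 + 10 = 226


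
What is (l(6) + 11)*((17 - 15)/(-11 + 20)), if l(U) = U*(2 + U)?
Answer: 118/9 ≈ 13.111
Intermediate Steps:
(l(6) + 11)*((17 - 15)/(-11 + 20)) = (6*(2 + 6) + 11)*((17 - 15)/(-11 + 20)) = (6*8 + 11)*(2/9) = (48 + 11)*(2*(⅑)) = 59*(2/9) = 118/9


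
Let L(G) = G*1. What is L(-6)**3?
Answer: -216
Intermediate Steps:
L(G) = G
L(-6)**3 = (-6)**3 = -216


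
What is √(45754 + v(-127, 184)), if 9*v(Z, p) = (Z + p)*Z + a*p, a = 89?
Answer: √420923/3 ≈ 216.26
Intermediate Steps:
v(Z, p) = 89*p/9 + Z*(Z + p)/9 (v(Z, p) = ((Z + p)*Z + 89*p)/9 = (Z*(Z + p) + 89*p)/9 = (89*p + Z*(Z + p))/9 = 89*p/9 + Z*(Z + p)/9)
√(45754 + v(-127, 184)) = √(45754 + ((⅑)*(-127)² + (89/9)*184 + (⅑)*(-127)*184)) = √(45754 + ((⅑)*16129 + 16376/9 - 23368/9)) = √(45754 + (16129/9 + 16376/9 - 23368/9)) = √(45754 + 9137/9) = √(420923/9) = √420923/3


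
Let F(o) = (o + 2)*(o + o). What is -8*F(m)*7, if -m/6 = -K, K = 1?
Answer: -5376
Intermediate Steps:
m = 6 (m = -(-6) = -6*(-1) = 6)
F(o) = 2*o*(2 + o) (F(o) = (2 + o)*(2*o) = 2*o*(2 + o))
-8*F(m)*7 = -16*6*(2 + 6)*7 = -16*6*8*7 = -8*96*7 = -768*7 = -5376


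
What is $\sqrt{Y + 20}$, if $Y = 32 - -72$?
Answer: $2 \sqrt{31} \approx 11.136$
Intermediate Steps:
$Y = 104$ ($Y = 32 + 72 = 104$)
$\sqrt{Y + 20} = \sqrt{104 + 20} = \sqrt{124} = 2 \sqrt{31}$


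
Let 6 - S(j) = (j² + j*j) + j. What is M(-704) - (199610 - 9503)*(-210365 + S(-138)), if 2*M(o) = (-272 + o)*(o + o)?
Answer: 47205966167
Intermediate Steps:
S(j) = 6 - j - 2*j² (S(j) = 6 - ((j² + j*j) + j) = 6 - ((j² + j²) + j) = 6 - (2*j² + j) = 6 - (j + 2*j²) = 6 + (-j - 2*j²) = 6 - j - 2*j²)
M(o) = o*(-272 + o) (M(o) = ((-272 + o)*(o + o))/2 = ((-272 + o)*(2*o))/2 = (2*o*(-272 + o))/2 = o*(-272 + o))
M(-704) - (199610 - 9503)*(-210365 + S(-138)) = -704*(-272 - 704) - (199610 - 9503)*(-210365 + (6 - 1*(-138) - 2*(-138)²)) = -704*(-976) - 190107*(-210365 + (6 + 138 - 2*19044)) = 687104 - 190107*(-210365 + (6 + 138 - 38088)) = 687104 - 190107*(-210365 - 37944) = 687104 - 190107*(-248309) = 687104 - 1*(-47205279063) = 687104 + 47205279063 = 47205966167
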